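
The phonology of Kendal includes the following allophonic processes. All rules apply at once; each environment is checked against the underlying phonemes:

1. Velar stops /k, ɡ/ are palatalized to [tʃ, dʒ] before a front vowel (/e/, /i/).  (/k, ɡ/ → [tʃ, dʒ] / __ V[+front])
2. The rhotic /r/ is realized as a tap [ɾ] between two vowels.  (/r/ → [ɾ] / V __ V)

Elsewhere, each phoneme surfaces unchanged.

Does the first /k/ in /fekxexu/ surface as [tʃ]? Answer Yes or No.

No

/k/ (between /e/ and /x/) is in the target of rule 1 but the environment (before a front vowel) is not met → [k].
The actual realization is [k], not [tʃ].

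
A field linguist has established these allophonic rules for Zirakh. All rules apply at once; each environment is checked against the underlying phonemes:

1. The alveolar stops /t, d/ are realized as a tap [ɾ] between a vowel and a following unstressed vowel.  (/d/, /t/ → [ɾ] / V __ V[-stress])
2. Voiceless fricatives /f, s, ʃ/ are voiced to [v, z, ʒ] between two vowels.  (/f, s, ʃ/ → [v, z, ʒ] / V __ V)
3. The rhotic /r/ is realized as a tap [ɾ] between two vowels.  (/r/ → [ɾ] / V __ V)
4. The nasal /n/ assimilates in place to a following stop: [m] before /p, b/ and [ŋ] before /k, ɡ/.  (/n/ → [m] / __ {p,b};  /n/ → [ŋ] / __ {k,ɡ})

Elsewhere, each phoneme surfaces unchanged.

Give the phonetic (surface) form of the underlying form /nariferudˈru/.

[naɾiveɾudˈru]

/n/ (word-initial) fails the environment for rule 4, so it stays [n].
/a/ (between /n/ and /r/): no rule targets it → [a].
/r/ meets the environment for rule 3 (between two vowels) → [ɾ].
/i/ — not in any rule's target class → [i].
Rule 2 applies to /f/ (between /i/ and /e/: between two vowels) → [v].
/e/ (between /f/ and /r/) is unaffected → [e].
/r/ (between /e/ and /u/): between two vowels, so rule 3 applies → [ɾ].
/u/ stays [u].
/d/ (between /u/ and /r/) is in the target of rule 1 but the environment (between a vowel and a following unstressed vowel) is not met → [d].
/r/ — between /d/ and /u/; rule 3 does not apply here → [r].
/u/ stays [u].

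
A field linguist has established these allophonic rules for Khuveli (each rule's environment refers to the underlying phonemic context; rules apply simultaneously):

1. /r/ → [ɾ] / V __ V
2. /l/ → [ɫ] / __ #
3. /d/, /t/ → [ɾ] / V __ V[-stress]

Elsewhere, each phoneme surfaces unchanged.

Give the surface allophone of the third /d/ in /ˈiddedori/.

/d/ (between /e/ and /o/): between a vowel and a following unstressed vowel, so rule 3 applies → [ɾ].

[ɾ]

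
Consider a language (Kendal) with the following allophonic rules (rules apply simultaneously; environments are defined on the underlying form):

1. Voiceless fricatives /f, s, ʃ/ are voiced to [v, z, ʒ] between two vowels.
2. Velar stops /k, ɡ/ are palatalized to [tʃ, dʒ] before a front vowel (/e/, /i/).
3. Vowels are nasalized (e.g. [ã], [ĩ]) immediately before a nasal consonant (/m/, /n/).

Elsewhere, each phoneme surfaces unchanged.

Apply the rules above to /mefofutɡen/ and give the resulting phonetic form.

/m/ stays [m].
/e/ (between /m/ and /f/) is in the target of rule 3 but the environment (before a nasal consonant) is not met → [e].
/f/ meets the environment for rule 1 (between two vowels) → [v].
/o/ (between /f/ and /f/): rule 3 targets it, but not before a nasal consonant → unchanged [o].
/f/ — between /o/ and /u/, between two vowels — surfaces as [v] (rule 1).
/u/ (between /f/ and /t/): rule 3 targets it, but not before a nasal consonant → unchanged [u].
/t/ — not in any rule's target class → [t].
/ɡ/ — between /t/ and /e/, before a front vowel — surfaces as [dʒ] (rule 2).
/e/ — between /ɡ/ and /n/, before a nasal consonant — surfaces as [ẽ] (rule 3).
/n/ stays [n].

[mevovutdʒẽn]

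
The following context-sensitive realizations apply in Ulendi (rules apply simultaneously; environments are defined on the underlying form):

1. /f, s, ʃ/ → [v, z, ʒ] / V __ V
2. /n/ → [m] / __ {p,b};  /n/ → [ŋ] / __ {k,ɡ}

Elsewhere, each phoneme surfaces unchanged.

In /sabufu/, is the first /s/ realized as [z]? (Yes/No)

/s/ (word-initial) is in the target of rule 1 but the environment (between two vowels) is not met → [s].
The actual realization is [s], not [z].

No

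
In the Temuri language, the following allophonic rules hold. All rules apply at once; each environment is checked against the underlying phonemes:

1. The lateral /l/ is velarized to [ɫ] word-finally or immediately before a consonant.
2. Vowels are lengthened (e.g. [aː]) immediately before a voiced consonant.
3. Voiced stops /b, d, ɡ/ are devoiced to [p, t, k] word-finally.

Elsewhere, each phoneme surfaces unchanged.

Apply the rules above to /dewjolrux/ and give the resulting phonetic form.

[deːwjoːɫrux]

/d/ (word-initial): rule 3 targets it, but not word-finally → unchanged [d].
/e/ — between /d/ and /w/, before a voiced consonant — surfaces as [eː] (rule 2).
/w/ — not in any rule's target class → [w].
/j/ (between /w/ and /o/): no rule targets it → [j].
/o/ — between /j/ and /l/, before a voiced consonant — surfaces as [oː] (rule 2).
/l/ meets the environment for rule 1 (word-finally or immediately before a consonant) → [ɫ].
/r/ (between /l/ and /u/): no rule targets it → [r].
/u/ (between /r/ and /x/) is in the target of rule 2 but the environment (before a voiced consonant) is not met → [u].
/x/ (word-final) is unaffected → [x].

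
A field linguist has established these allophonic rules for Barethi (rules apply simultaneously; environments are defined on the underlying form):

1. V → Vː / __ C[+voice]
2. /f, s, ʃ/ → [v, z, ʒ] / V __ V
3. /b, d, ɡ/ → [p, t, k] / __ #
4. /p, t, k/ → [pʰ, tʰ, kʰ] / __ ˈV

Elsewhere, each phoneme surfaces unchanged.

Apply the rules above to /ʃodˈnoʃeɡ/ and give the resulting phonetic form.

/ʃ/ (word-initial) is in the target of rule 2 but the environment (between two vowels) is not met → [ʃ].
/o/ (between /ʃ/ and /d/) occurs before a voiced consonant → [oː] by rule 1.
/d/ — between /o/ and /n/; rule 3 does not apply here → [d].
/n/ (between /d/ and /o/) is unaffected → [n].
/o/ — between /n/ and /ʃ/; rule 1 does not apply here → [o].
/ʃ/ (between /o/ and /e/) occurs between two vowels → [ʒ] by rule 2.
/e/ (between /ʃ/ and /ɡ/): before a voiced consonant, so rule 1 applies → [eː].
/ɡ/ (word-final) occurs word-finally → [k] by rule 3.

[ʃoːdˈnoʒeːk]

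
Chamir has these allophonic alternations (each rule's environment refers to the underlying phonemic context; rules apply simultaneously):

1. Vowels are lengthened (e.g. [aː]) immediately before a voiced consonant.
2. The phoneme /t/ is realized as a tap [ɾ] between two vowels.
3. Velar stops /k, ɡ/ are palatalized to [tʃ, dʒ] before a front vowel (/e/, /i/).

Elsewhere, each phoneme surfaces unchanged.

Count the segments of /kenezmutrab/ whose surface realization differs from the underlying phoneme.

4

Segments that undergo a rule: /k/ → [tʃ] (rule 3); /e/ → [eː] (rule 1); /e/ → [eː] (rule 1); /a/ → [aː] (rule 1).
All other segments surface unchanged.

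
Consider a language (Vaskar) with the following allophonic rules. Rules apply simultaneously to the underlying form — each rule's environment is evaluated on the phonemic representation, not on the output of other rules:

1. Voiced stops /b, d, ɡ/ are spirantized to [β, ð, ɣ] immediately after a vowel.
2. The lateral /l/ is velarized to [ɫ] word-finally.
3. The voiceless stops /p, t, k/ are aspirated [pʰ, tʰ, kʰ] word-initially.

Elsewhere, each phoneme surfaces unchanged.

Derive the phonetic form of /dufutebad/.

/d/ — word-initial; rule 1 does not apply here → [d].
/u/ (between /d/ and /f/) is unaffected → [u].
/f/ (between /u/ and /u/) is unaffected → [f].
/u/ (between /f/ and /t/) is unaffected → [u].
/t/ (between /u/ and /e/) fails the environment for rule 3, so it stays [t].
/e/ stays [e].
/b/ (between /e/ and /a/): immediately after a vowel, so rule 1 applies → [β].
/a/ — not in any rule's target class → [a].
/d/ (word-final) occurs immediately after a vowel → [ð] by rule 1.

[dufuteβað]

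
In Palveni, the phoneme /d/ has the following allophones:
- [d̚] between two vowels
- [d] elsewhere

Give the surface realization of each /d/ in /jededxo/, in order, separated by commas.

[d̚], [d]

Occurrence 1 (position 3): between two vowels → [d̚].
Occurrence 2 (position 5): no conditioning environment matches → elsewhere allophone [d].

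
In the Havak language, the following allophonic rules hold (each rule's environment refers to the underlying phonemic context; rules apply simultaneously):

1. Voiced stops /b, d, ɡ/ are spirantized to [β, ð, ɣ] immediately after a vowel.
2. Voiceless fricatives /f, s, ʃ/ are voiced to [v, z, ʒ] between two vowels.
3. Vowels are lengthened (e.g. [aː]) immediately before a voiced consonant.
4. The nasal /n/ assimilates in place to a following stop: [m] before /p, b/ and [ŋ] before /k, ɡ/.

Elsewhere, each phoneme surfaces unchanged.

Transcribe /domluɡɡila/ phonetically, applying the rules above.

[doːmluːɣɡiːla]

/d/ (word-initial) fails the environment for rule 1, so it stays [d].
/o/ meets the environment for rule 3 (before a voiced consonant) → [oː].
Rule 3 applies to /u/ (between /l/ and /ɡ/: before a voiced consonant) → [uː].
/ɡ/ (between /u/ and /ɡ/) occurs immediately after a vowel → [ɣ] by rule 1.
/ɡ/ (between /ɡ/ and /i/) is in the target of rule 1 but the environment (immediately after a vowel) is not met → [ɡ].
Rule 3 applies to /i/ (between /ɡ/ and /l/: before a voiced consonant) → [iː].
/a/ (word-final): rule 3 targets it, but not before a voiced consonant → unchanged [a].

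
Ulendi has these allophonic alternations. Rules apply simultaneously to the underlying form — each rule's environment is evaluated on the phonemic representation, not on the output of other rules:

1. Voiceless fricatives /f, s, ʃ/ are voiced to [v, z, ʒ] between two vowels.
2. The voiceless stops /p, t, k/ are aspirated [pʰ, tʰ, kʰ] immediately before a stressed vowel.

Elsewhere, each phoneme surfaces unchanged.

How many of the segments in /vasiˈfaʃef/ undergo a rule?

Segments that undergo a rule: /s/ → [z] (rule 1); /f/ → [v] (rule 1); /ʃ/ → [ʒ] (rule 1).
All other segments surface unchanged.

3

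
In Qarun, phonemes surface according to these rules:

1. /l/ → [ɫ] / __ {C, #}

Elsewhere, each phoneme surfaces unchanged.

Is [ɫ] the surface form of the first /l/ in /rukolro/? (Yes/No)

Yes

/l/ meets the environment for rule 1 (word-finally or immediately before a consonant) → [ɫ].
The actual realization is [ɫ], which matches [ɫ].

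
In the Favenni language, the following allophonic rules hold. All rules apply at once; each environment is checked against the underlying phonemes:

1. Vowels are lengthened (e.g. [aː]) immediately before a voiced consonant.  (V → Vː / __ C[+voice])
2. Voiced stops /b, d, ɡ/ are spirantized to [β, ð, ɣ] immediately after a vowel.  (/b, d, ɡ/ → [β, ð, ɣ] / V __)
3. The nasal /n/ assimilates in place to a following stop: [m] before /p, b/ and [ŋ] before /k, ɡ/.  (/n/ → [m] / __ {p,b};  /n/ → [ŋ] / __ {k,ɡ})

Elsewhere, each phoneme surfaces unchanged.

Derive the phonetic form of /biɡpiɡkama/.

[biːɣpiːɣkaːma]

/b/ — word-initial; rule 2 does not apply here → [b].
Rule 1 applies to /i/ (between /b/ and /ɡ/: before a voiced consonant) → [iː].
/ɡ/ meets the environment for rule 2 (immediately after a vowel) → [ɣ].
/p/ — not in any rule's target class → [p].
/i/ — between /p/ and /ɡ/, before a voiced consonant — surfaces as [iː] (rule 1).
/ɡ/ (between /i/ and /k/): immediately after a vowel, so rule 2 applies → [ɣ].
/k/ stays [k].
/a/ (between /k/ and /m/) occurs before a voiced consonant → [aː] by rule 1.
/m/ (between /a/ and /a/): no rule targets it → [m].
/a/ (word-final) is in the target of rule 1 but the environment (before a voiced consonant) is not met → [a].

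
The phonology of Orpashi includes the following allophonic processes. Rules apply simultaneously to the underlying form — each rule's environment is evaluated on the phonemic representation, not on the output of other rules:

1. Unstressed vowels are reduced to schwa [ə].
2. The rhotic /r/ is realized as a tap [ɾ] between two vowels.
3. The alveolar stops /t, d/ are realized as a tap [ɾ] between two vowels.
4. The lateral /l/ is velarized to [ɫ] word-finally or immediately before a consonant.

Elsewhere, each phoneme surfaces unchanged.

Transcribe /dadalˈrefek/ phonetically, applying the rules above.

/d/ (word-initial): rule 3 targets it, but not between two vowels → unchanged [d].
/a/ meets the environment for rule 1 (in an unstressed syllable) → [ə].
/d/ (between /a/ and /a/): between two vowels, so rule 3 applies → [ɾ].
/a/ — between /d/ and /l/, in an unstressed syllable — surfaces as [ə] (rule 1).
Rule 4 applies to /l/ (between /a/ and /r/: word-finally or immediately before a consonant) → [ɫ].
/r/ (between /l/ and /e/) is in the target of rule 2 but the environment (between two vowels) is not met → [r].
/e/ (between /r/ and /f/): rule 1 targets it, but not in an unstressed syllable → unchanged [e].
/f/ (between /e/ and /e/) is unaffected → [f].
Rule 1 applies to /e/ (between /f/ and /k/: in an unstressed syllable) → [ə].
/k/ stays [k].

[dəɾəɫˈrefək]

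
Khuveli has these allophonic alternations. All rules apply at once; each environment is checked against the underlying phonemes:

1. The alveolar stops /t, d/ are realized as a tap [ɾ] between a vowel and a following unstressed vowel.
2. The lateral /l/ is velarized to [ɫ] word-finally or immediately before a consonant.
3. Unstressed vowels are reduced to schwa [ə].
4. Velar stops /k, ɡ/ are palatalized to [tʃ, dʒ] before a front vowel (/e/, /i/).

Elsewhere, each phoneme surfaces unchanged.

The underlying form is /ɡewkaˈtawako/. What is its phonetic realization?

Rule 4 applies to /ɡ/ (word-initial: before a front vowel) → [dʒ].
/e/ (between /ɡ/ and /w/) occurs in an unstressed syllable → [ə] by rule 3.
/w/ (between /e/ and /k/): no rule targets it → [w].
/k/ (between /w/ and /a/): rule 4 targets it, but not before a front vowel → unchanged [k].
/a/ meets the environment for rule 3 (in an unstressed syllable) → [ə].
/t/ (between /a/ and /a/): rule 1 targets it, but not between a vowel and a following unstressed vowel → unchanged [t].
/a/ (between /t/ and /w/) is in the target of rule 3 but the environment (in an unstressed syllable) is not met → [a].
/w/ (between /a/ and /a/) is unaffected → [w].
/a/ (between /w/ and /k/) occurs in an unstressed syllable → [ə] by rule 3.
/k/ (between /a/ and /o/) is in the target of rule 4 but the environment (before a front vowel) is not met → [k].
/o/ (word-final) occurs in an unstressed syllable → [ə] by rule 3.

[dʒəwkəˈtawəkə]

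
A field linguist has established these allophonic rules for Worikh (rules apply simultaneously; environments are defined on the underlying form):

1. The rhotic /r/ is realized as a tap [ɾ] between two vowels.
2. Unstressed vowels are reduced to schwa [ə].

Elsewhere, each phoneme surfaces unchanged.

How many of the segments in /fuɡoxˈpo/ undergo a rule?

2

Segments that undergo a rule: /u/ → [ə] (rule 2); /o/ → [ə] (rule 2).
All other segments surface unchanged.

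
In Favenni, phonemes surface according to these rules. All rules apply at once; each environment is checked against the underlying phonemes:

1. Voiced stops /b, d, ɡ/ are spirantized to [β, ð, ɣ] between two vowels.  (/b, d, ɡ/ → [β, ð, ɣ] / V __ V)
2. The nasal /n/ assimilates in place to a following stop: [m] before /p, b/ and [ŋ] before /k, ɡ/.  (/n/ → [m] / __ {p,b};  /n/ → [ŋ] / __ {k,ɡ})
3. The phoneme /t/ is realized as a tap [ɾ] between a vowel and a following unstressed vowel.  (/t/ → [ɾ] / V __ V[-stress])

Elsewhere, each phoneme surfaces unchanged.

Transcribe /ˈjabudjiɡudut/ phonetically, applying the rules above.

/b/ (between /a/ and /u/) occurs between two vowels → [β] by rule 1.
/d/ (between /u/ and /j/): rule 1 targets it, but not between two vowels → unchanged [d].
/ɡ/ (between /i/ and /u/) occurs between two vowels → [ɣ] by rule 1.
/d/ (between /u/ and /u/): between two vowels, so rule 1 applies → [ð].
/t/ (word-final) fails the environment for rule 3, so it stays [t].

[ˈjaβudjiɣuðut]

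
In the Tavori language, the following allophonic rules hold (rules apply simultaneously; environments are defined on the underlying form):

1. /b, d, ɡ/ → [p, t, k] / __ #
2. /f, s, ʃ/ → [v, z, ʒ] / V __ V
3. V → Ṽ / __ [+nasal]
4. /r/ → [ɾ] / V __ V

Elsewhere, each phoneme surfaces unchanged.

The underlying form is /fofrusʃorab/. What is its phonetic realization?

/f/ (word-initial): rule 2 targets it, but not between two vowels → unchanged [f].
/o/ (between /f/ and /f/) is in the target of rule 3 but the environment (before a nasal consonant) is not met → [o].
/f/ (between /o/ and /r/): rule 2 targets it, but not between two vowels → unchanged [f].
/r/ (between /f/ and /u/): rule 4 targets it, but not between two vowels → unchanged [r].
/u/ (between /r/ and /s/) fails the environment for rule 3, so it stays [u].
/s/ (between /u/ and /ʃ/) fails the environment for rule 2, so it stays [s].
/ʃ/ (between /s/ and /o/): rule 2 targets it, but not between two vowels → unchanged [ʃ].
/o/ — between /ʃ/ and /r/; rule 3 does not apply here → [o].
/r/ — between /o/ and /a/, between two vowels — surfaces as [ɾ] (rule 4).
/a/ (between /r/ and /b/): rule 3 targets it, but not before a nasal consonant → unchanged [a].
/b/ (word-final): word-finally, so rule 1 applies → [p].

[fofrusʃoɾap]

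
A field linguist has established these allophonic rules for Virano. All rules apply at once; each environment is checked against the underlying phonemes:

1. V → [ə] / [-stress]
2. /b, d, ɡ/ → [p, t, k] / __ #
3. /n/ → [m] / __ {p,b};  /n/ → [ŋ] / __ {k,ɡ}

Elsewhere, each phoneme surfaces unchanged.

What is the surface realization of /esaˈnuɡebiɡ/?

/e/ (word-initial): in an unstressed syllable, so rule 1 applies → [ə].
/s/ (between /e/ and /a/) is unaffected → [s].
/a/ — between /s/ and /n/, in an unstressed syllable — surfaces as [ə] (rule 1).
/n/ (between /a/ and /u/) is in the target of rule 3 but the environment (before a labial or velar stop) is not met → [n].
/u/ (between /n/ and /ɡ/) is in the target of rule 1 but the environment (in an unstressed syllable) is not met → [u].
/ɡ/ (between /u/ and /e/): rule 2 targets it, but not word-finally → unchanged [ɡ].
/e/ (between /ɡ/ and /b/) occurs in an unstressed syllable → [ə] by rule 1.
/b/ (between /e/ and /i/) is in the target of rule 2 but the environment (word-finally) is not met → [b].
/i/ — between /b/ and /ɡ/, in an unstressed syllable — surfaces as [ə] (rule 1).
/ɡ/ meets the environment for rule 2 (word-finally) → [k].

[əsəˈnuɡəbək]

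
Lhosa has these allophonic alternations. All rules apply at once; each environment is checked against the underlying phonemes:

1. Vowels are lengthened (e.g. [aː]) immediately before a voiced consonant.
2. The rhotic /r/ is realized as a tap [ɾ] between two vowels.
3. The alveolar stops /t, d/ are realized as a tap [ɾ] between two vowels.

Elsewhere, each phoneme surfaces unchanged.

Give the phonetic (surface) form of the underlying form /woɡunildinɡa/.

/w/ stays [w].
/o/ — between /w/ and /ɡ/, before a voiced consonant — surfaces as [oː] (rule 1).
/ɡ/ (between /o/ and /u/): no rule targets it → [ɡ].
/u/ (between /ɡ/ and /n/) occurs before a voiced consonant → [uː] by rule 1.
/n/ (between /u/ and /i/) is unaffected → [n].
/i/ (between /n/ and /l/): before a voiced consonant, so rule 1 applies → [iː].
/l/ — not in any rule's target class → [l].
/d/ (between /l/ and /i/): rule 3 targets it, but not between two vowels → unchanged [d].
/i/ meets the environment for rule 1 (before a voiced consonant) → [iː].
/n/ (between /i/ and /ɡ/): no rule targets it → [n].
/ɡ/ — not in any rule's target class → [ɡ].
/a/ — word-final; rule 1 does not apply here → [a].

[woːɡuːniːldiːnɡa]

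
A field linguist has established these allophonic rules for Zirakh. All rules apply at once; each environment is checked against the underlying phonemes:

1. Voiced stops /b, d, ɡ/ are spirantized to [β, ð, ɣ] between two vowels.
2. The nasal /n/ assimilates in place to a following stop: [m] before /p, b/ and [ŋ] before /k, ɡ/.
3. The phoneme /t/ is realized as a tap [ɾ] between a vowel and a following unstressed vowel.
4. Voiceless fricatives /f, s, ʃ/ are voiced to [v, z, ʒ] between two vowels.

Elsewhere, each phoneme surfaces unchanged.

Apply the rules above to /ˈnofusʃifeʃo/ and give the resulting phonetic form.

[ˈnovusʃiveʒo]

/n/ (word-initial) fails the environment for rule 2, so it stays [n].
/o/ (between /n/ and /f/): no rule targets it → [o].
/f/ meets the environment for rule 4 (between two vowels) → [v].
/u/ (between /f/ and /s/) is unaffected → [u].
/s/ (between /u/ and /ʃ/): rule 4 targets it, but not between two vowels → unchanged [s].
/ʃ/ — between /s/ and /i/; rule 4 does not apply here → [ʃ].
/i/ stays [i].
/f/ (between /i/ and /e/): between two vowels, so rule 4 applies → [v].
/e/ (between /f/ and /ʃ/) is unaffected → [e].
Rule 4 applies to /ʃ/ (between /e/ and /o/: between two vowels) → [ʒ].
/o/ — not in any rule's target class → [o].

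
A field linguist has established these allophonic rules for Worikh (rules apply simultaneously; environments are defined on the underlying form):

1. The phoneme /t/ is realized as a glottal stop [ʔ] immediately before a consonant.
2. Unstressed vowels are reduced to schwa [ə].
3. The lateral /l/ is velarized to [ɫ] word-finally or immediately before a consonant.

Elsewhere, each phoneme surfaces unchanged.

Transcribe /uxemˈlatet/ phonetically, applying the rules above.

[əxəmˈlatət]

/u/ (word-initial): in an unstressed syllable, so rule 2 applies → [ə].
/e/ — between /x/ and /m/, in an unstressed syllable — surfaces as [ə] (rule 2).
/l/ — between /m/ and /a/; rule 3 does not apply here → [l].
/a/ (between /l/ and /t/): rule 2 targets it, but not in an unstressed syllable → unchanged [a].
/t/ (between /a/ and /e/) fails the environment for rule 1, so it stays [t].
/e/ meets the environment for rule 2 (in an unstressed syllable) → [ə].
/t/ (word-final) is in the target of rule 1 but the environment (immediately before a consonant) is not met → [t].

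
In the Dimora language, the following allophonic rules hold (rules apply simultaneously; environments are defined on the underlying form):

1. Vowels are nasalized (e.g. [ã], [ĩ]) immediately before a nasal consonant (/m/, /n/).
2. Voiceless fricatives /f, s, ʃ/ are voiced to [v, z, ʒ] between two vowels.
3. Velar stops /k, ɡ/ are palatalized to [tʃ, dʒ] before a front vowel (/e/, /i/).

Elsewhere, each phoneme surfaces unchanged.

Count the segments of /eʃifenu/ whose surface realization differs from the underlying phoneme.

Segments that undergo a rule: /ʃ/ → [ʒ] (rule 2); /f/ → [v] (rule 2); /e/ → [ẽ] (rule 1).
All other segments surface unchanged.

3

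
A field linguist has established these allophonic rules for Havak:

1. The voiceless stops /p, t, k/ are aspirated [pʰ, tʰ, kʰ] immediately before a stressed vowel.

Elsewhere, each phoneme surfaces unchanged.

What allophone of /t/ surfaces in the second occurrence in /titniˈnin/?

[t]

/t/ (between /i/ and /n/) is in the target of rule 1 but the environment (immediately before a stressed vowel) is not met → [t].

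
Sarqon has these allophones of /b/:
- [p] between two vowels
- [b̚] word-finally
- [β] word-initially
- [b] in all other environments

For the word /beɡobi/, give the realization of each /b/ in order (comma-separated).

Occurrence 1 (position 1): word-initially → [β].
Occurrence 2 (position 5): between two vowels → [p].

[β], [p]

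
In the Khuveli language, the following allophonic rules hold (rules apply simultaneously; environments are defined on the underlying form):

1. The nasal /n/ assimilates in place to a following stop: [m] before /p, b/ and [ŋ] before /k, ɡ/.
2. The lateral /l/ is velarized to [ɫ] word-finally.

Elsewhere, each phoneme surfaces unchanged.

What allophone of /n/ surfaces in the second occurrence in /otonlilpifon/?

[n]

/n/ (word-final): rule 1 targets it, but not before a labial or velar stop → unchanged [n].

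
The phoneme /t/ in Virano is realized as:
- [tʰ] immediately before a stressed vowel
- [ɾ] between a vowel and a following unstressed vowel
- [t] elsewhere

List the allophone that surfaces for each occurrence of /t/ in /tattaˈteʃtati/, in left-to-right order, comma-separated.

[t], [t], [t], [tʰ], [t], [ɾ]

Occurrence 1 (position 1): no conditioning environment matches → elsewhere allophone [t].
Occurrence 2 (position 3): no conditioning environment matches → elsewhere allophone [t].
Occurrence 3 (position 4): no conditioning environment matches → elsewhere allophone [t].
Occurrence 4 (position 6): immediately before a stressed vowel → [tʰ].
Occurrence 5 (position 9): no conditioning environment matches → elsewhere allophone [t].
Occurrence 6 (position 11): between a vowel and an unstressed vowel → [ɾ].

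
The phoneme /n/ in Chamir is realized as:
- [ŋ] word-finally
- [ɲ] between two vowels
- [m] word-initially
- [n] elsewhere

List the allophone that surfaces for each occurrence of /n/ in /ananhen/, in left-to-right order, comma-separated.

[ɲ], [n], [ŋ]

Occurrence 1 (position 2): between two vowels → [ɲ].
Occurrence 2 (position 4): no conditioning environment matches → elsewhere allophone [n].
Occurrence 3 (position 7): word-finally → [ŋ].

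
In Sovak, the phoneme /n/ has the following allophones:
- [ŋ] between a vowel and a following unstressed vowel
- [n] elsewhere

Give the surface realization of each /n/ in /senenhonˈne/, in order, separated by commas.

Occurrence 1 (position 3): between a vowel and a following unstressed vowel → [ŋ].
Occurrence 2 (position 5): no conditioning environment matches → elsewhere allophone [n].
Occurrence 3 (position 8): no conditioning environment matches → elsewhere allophone [n].
Occurrence 4 (position 9): no conditioning environment matches → elsewhere allophone [n].

[ŋ], [n], [n], [n]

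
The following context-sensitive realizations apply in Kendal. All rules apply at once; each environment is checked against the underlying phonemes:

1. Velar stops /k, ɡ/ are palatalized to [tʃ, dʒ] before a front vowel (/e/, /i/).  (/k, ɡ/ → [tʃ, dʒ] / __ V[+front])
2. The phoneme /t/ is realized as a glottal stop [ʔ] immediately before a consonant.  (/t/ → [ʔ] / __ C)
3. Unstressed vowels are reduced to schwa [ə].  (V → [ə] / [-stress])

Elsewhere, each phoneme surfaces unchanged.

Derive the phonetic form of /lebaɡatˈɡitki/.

/l/ (word-initial) is unaffected → [l].
/e/ — between /l/ and /b/, in an unstressed syllable — surfaces as [ə] (rule 3).
/b/ stays [b].
Rule 3 applies to /a/ (between /b/ and /ɡ/: in an unstressed syllable) → [ə].
/ɡ/ (between /a/ and /a/) is in the target of rule 1 but the environment (before a front vowel) is not met → [ɡ].
/a/ meets the environment for rule 3 (in an unstressed syllable) → [ə].
/t/ (between /a/ and /ɡ/): immediately before a consonant, so rule 2 applies → [ʔ].
/ɡ/ meets the environment for rule 1 (before a front vowel) → [dʒ].
/i/ (between /ɡ/ and /t/) is in the target of rule 3 but the environment (in an unstressed syllable) is not met → [i].
/t/ — between /i/ and /k/, immediately before a consonant — surfaces as [ʔ] (rule 2).
Rule 1 applies to /k/ (between /t/ and /i/: before a front vowel) → [tʃ].
Rule 3 applies to /i/ (word-final: in an unstressed syllable) → [ə].

[ləbəɡəʔˈdʒiʔtʃə]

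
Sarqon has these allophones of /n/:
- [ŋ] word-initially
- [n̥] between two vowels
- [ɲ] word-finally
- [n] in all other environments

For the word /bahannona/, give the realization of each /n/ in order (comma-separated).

[n], [n], [n̥]

Occurrence 1 (position 5): no conditioning environment matches → elsewhere allophone [n].
Occurrence 2 (position 6): no conditioning environment matches → elsewhere allophone [n].
Occurrence 3 (position 8): between two vowels → [n̥].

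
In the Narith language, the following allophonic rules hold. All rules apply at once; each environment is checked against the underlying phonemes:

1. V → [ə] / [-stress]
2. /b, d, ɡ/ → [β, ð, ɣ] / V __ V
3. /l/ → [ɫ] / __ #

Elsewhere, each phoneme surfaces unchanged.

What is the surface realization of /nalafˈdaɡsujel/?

[nələfˈdaɡsəjəɫ]

/n/ — not in any rule's target class → [n].
/a/ meets the environment for rule 1 (in an unstressed syllable) → [ə].
/l/ — between /a/ and /a/; rule 3 does not apply here → [l].
/a/ meets the environment for rule 1 (in an unstressed syllable) → [ə].
/f/ (between /a/ and /d/): no rule targets it → [f].
/d/ (between /f/ and /a/) fails the environment for rule 2, so it stays [d].
/a/ (between /d/ and /ɡ/): rule 1 targets it, but not in an unstressed syllable → unchanged [a].
/ɡ/ (between /a/ and /s/) fails the environment for rule 2, so it stays [ɡ].
/s/ (between /ɡ/ and /u/): no rule targets it → [s].
/u/ (between /s/ and /j/) occurs in an unstressed syllable → [ə] by rule 1.
/j/ (between /u/ and /e/): no rule targets it → [j].
/e/ (between /j/ and /l/): in an unstressed syllable, so rule 1 applies → [ə].
/l/ (word-final): word-finally, so rule 3 applies → [ɫ].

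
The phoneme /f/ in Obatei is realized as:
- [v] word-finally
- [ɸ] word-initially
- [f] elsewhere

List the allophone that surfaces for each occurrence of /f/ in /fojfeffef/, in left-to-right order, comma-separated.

[ɸ], [f], [f], [f], [v]

Occurrence 1 (position 1): word-initially → [ɸ].
Occurrence 2 (position 4): no conditioning environment matches → elsewhere allophone [f].
Occurrence 3 (position 6): no conditioning environment matches → elsewhere allophone [f].
Occurrence 4 (position 7): no conditioning environment matches → elsewhere allophone [f].
Occurrence 5 (position 9): word-finally → [v].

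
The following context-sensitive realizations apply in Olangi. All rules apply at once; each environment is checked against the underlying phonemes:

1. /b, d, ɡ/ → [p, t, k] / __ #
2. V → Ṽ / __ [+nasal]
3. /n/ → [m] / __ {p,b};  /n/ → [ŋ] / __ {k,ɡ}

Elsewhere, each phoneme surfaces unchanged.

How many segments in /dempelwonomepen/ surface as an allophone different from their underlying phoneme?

4

Segments that undergo a rule: /e/ → [ẽ] (rule 2); /o/ → [õ] (rule 2); /o/ → [õ] (rule 2); /e/ → [ẽ] (rule 2).
All other segments surface unchanged.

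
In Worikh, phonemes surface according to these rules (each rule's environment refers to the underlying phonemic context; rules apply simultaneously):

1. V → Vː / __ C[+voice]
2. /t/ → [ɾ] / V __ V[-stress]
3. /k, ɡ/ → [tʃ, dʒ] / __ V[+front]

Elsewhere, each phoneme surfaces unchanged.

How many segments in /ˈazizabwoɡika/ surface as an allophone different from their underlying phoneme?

Segments that undergo a rule: /a/ → [aː] (rule 1); /i/ → [iː] (rule 1); /a/ → [aː] (rule 1); /o/ → [oː] (rule 1); /ɡ/ → [dʒ] (rule 3).
All other segments surface unchanged.

5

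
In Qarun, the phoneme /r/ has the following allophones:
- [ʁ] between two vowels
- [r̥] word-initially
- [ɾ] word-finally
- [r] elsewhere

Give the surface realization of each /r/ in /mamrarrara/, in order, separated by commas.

Occurrence 1 (position 4): no conditioning environment matches → elsewhere allophone [r].
Occurrence 2 (position 6): no conditioning environment matches → elsewhere allophone [r].
Occurrence 3 (position 7): no conditioning environment matches → elsewhere allophone [r].
Occurrence 4 (position 9): between two vowels → [ʁ].

[r], [r], [r], [ʁ]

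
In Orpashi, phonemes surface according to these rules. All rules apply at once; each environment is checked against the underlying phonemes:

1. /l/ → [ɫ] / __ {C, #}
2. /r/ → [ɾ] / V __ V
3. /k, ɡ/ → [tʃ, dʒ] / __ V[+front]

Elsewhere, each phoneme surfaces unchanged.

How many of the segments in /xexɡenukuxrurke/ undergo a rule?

2

Segments that undergo a rule: /ɡ/ → [dʒ] (rule 3); /k/ → [tʃ] (rule 3).
All other segments surface unchanged.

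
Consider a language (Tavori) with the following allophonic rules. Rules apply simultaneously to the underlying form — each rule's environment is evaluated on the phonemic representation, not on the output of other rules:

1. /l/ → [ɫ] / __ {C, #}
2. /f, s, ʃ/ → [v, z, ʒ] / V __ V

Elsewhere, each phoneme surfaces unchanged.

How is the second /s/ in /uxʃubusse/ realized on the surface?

[s]

/s/ — between /s/ and /e/; rule 2 does not apply here → [s].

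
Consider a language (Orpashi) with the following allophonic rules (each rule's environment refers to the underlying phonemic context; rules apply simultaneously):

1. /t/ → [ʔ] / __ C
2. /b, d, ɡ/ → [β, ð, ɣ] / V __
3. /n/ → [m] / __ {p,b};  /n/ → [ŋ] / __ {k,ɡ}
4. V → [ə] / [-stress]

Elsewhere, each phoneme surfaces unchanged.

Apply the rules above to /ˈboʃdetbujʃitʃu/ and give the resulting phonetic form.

[ˈboʃdəʔbəjʃəʔʃə]

/b/ (word-initial): rule 2 targets it, but not immediately after a vowel → unchanged [b].
/o/ — between /b/ and /ʃ/; rule 4 does not apply here → [o].
/d/ (between /ʃ/ and /e/): rule 2 targets it, but not immediately after a vowel → unchanged [d].
/e/ — between /d/ and /t/, in an unstressed syllable — surfaces as [ə] (rule 4).
/t/ — between /e/ and /b/, immediately before a consonant — surfaces as [ʔ] (rule 1).
/b/ (between /t/ and /u/) fails the environment for rule 2, so it stays [b].
/u/ meets the environment for rule 4 (in an unstressed syllable) → [ə].
/i/ meets the environment for rule 4 (in an unstressed syllable) → [ə].
Rule 1 applies to /t/ (between /i/ and /ʃ/: immediately before a consonant) → [ʔ].
Rule 4 applies to /u/ (word-final: in an unstressed syllable) → [ə].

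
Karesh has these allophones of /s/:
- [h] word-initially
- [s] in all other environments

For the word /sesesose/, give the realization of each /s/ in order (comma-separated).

[h], [s], [s], [s]

Occurrence 1 (position 1): word-initially → [h].
Occurrence 2 (position 3): no conditioning environment matches → elsewhere allophone [s].
Occurrence 3 (position 5): no conditioning environment matches → elsewhere allophone [s].
Occurrence 4 (position 7): no conditioning environment matches → elsewhere allophone [s].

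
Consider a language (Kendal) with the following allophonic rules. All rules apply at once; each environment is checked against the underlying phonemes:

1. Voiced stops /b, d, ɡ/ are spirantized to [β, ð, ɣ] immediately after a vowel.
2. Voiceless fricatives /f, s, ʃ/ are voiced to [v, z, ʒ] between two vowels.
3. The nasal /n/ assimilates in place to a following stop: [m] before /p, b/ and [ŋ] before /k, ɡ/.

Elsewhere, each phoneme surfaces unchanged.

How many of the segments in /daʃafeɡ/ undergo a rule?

3

Segments that undergo a rule: /ʃ/ → [ʒ] (rule 2); /f/ → [v] (rule 2); /ɡ/ → [ɣ] (rule 1).
All other segments surface unchanged.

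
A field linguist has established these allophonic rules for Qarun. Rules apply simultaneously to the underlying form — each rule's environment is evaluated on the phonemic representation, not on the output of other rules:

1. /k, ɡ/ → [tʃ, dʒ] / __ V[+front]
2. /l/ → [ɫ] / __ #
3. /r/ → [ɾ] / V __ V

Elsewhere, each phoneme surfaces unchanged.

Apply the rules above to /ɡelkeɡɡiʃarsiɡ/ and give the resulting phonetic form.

[dʒeltʃeɡdʒiʃarsiɡ]

/ɡ/ meets the environment for rule 1 (before a front vowel) → [dʒ].
/e/ (between /ɡ/ and /l/) is unaffected → [e].
/l/ (between /e/ and /k/) fails the environment for rule 2, so it stays [l].
Rule 1 applies to /k/ (between /l/ and /e/: before a front vowel) → [tʃ].
/e/ (between /k/ and /ɡ/) is unaffected → [e].
/ɡ/ (between /e/ and /ɡ/): rule 1 targets it, but not before a front vowel → unchanged [ɡ].
Rule 1 applies to /ɡ/ (between /ɡ/ and /i/: before a front vowel) → [dʒ].
/i/ stays [i].
/ʃ/ (between /i/ and /a/): no rule targets it → [ʃ].
/a/ (between /ʃ/ and /r/): no rule targets it → [a].
/r/ (between /a/ and /s/): rule 3 targets it, but not between two vowels → unchanged [r].
/s/ — not in any rule's target class → [s].
/i/ stays [i].
/ɡ/ (word-final): rule 1 targets it, but not before a front vowel → unchanged [ɡ].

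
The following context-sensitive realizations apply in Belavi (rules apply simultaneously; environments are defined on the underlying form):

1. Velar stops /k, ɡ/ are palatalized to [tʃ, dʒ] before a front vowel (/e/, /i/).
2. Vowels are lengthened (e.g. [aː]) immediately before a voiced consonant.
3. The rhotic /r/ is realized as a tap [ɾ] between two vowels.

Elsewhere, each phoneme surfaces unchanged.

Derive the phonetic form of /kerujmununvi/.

/k/ — word-initial, before a front vowel — surfaces as [tʃ] (rule 1).
/e/ (between /k/ and /r/): before a voiced consonant, so rule 2 applies → [eː].
/r/ (between /e/ and /u/): between two vowels, so rule 3 applies → [ɾ].
/u/ meets the environment for rule 2 (before a voiced consonant) → [uː].
/j/ (between /u/ and /m/): no rule targets it → [j].
/m/ (between /j/ and /u/) is unaffected → [m].
/u/ (between /m/ and /n/) occurs before a voiced consonant → [uː] by rule 2.
/n/ stays [n].
/u/ (between /n/ and /n/) occurs before a voiced consonant → [uː] by rule 2.
/n/ — not in any rule's target class → [n].
/v/ (between /n/ and /i/): no rule targets it → [v].
/i/ (word-final) is in the target of rule 2 but the environment (before a voiced consonant) is not met → [i].

[tʃeːɾuːjmuːnuːnvi]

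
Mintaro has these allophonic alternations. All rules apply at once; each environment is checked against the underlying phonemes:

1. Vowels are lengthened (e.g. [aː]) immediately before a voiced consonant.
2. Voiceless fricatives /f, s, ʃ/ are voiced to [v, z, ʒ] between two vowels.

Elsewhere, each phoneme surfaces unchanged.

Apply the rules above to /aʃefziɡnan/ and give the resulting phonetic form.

[aʒefziːɡnaːn]

/a/ (word-initial) is in the target of rule 1 but the environment (before a voiced consonant) is not met → [a].
/ʃ/ — between /a/ and /e/, between two vowels — surfaces as [ʒ] (rule 2).
/e/ — between /ʃ/ and /f/; rule 1 does not apply here → [e].
/f/ (between /e/ and /z/) fails the environment for rule 2, so it stays [f].
/z/ (between /f/ and /i/) is unaffected → [z].
/i/ — between /z/ and /ɡ/, before a voiced consonant — surfaces as [iː] (rule 1).
/ɡ/ — not in any rule's target class → [ɡ].
/n/ (between /ɡ/ and /a/) is unaffected → [n].
/a/ (between /n/ and /n/): before a voiced consonant, so rule 1 applies → [aː].
/n/ — not in any rule's target class → [n].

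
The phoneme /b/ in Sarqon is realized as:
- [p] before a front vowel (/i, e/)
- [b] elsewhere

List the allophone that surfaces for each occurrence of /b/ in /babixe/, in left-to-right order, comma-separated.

Occurrence 1 (position 1): no conditioning environment matches → elsewhere allophone [b].
Occurrence 2 (position 3): before a front vowel (/i, e/) → [p].

[b], [p]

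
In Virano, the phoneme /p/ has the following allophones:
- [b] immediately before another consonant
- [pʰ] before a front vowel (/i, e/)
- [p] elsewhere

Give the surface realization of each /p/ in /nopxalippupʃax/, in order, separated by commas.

[b], [b], [p], [b]

Occurrence 1 (position 3): immediately before another consonant → [b].
Occurrence 2 (position 8): immediately before another consonant → [b].
Occurrence 3 (position 9): no conditioning environment matches → elsewhere allophone [p].
Occurrence 4 (position 11): immediately before another consonant → [b].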